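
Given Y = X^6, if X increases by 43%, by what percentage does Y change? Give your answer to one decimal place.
755.1%

For Y = X^6:
If X → X(1 + 0.43)
Then Y → Y · (1 + 0.43)^6
     ≈ Y · 8.5510

Percentage change = ((1 + 0.43)^6 − 1) × 100% ≈ 755.1%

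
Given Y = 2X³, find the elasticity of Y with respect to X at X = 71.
Elasticity = 3

Elasticity = (dY/dX) · (X/Y)

dY/dX = 6·X²
At X = 71: dY/dX = 30246, Y = 715822

Elasticity = 30246 · (71 / 715822) = 3

Interpretation: for a small percentage change in X, the percentage change in Y is approximately 3.00 times as large.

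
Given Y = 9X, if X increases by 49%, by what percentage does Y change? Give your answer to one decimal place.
49.0%

For Y = 9X:
If X → X(1 + 0.49)
Then Y → Y · (1 + 0.49)^1
     = Y · 1.4900

Percentage change = ((1 + 0.49)^1 − 1) × 100% = 49.0%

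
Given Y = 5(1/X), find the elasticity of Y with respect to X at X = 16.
Elasticity = -1

Elasticity = (dY/dX) · (X/Y)

dY/dX = -5/X²
At X = 16: dY/dX = -5/256, Y = 5/16

Elasticity = (-5/256) · (16 / (5/16)) = -1

Interpretation: for a small percentage change in X, the percentage change in Y is approximately -1.00 times as large.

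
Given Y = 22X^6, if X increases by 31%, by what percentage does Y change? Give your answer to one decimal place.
405.4%

For Y = 22X^6:
If X → X(1 + 0.31)
Then Y → Y · (1 + 0.31)^6
     ≈ Y · 5.0539

Percentage change = ((1 + 0.31)^6 − 1) × 100% ≈ 405.4%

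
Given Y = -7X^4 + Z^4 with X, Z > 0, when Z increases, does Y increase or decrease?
Y increases

Taking the partial derivative:
∂Y/∂Z = 4Z^3

∂Y/∂Z = 4Z^3 > 0 (assuming positive values)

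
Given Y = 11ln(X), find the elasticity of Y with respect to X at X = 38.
Elasticity = 1/ln(38) ≈ 0.2749

Elasticity = (dY/dX) · (X/Y)

dY/dX = 11/X
At X = 38: dY/dX = 11/38, Y = 11·ln(38)

Elasticity = (11/38) · (38 / (11·ln(38))) = 1/ln(38) ≈ 0.2749

Interpretation: for a small percentage change in X, the percentage change in Y is approximately 0.27 times as large.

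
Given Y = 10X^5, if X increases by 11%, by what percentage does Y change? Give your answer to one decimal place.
68.5%

For Y = 10X^5:
If X → X(1 + 0.11)
Then Y → Y · (1 + 0.11)^5
     ≈ Y · 1.6851

Percentage change = ((1 + 0.11)^5 − 1) × 100% ≈ 68.5%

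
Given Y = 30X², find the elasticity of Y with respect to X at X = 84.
Elasticity = 2

Elasticity = (dY/dX) · (X/Y)

dY/dX = 60·X
At X = 84: dY/dX = 5040, Y = 211680

Elasticity = 5040 · (84 / 211680) = 2

Interpretation: for a small percentage change in X, the percentage change in Y is approximately 2.00 times as large.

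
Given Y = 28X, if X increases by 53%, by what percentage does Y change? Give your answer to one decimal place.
53.0%

For Y = 28X:
If X → X(1 + 0.53)
Then Y → Y · (1 + 0.53)^1
     = Y · 1.5300

Percentage change = ((1 + 0.53)^1 − 1) × 100% = 53.0%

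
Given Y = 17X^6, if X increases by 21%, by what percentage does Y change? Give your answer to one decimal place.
213.8%

For Y = 17X^6:
If X → X(1 + 0.21)
Then Y → Y · (1 + 0.21)^6
     ≈ Y · 3.1384

Percentage change = ((1 + 0.21)^6 − 1) × 100% ≈ 213.8%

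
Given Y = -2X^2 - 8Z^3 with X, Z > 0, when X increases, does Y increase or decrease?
Y decreases

Taking the partial derivative:
∂Y/∂X = -4X

∂Y/∂X = -4X < 0 (assuming positive values)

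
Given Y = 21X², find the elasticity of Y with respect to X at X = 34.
Elasticity = 2

Elasticity = (dY/dX) · (X/Y)

dY/dX = 42·X
At X = 34: dY/dX = 1428, Y = 24276

Elasticity = 1428 · (34 / 24276) = 2

Interpretation: for a small percentage change in X, the percentage change in Y is approximately 2.00 times as large.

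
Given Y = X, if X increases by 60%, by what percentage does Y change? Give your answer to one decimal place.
60.0%

For Y = X:
If X → X(1 + 0.6)
Then Y → Y · (1 + 0.6)^1
     = Y · 1.6000

Percentage change = ((1 + 0.6)^1 − 1) × 100% = 60.0%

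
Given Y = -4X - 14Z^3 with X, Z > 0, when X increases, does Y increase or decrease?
Y decreases

Taking the partial derivative:
∂Y/∂X = -4

∂Y/∂X = -4 < 0 (assuming positive values)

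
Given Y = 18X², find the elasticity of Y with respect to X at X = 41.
Elasticity = 2

Elasticity = (dY/dX) · (X/Y)

dY/dX = 36·X
At X = 41: dY/dX = 1476, Y = 30258

Elasticity = 1476 · (41 / 30258) = 2

Interpretation: for a small percentage change in X, the percentage change in Y is approximately 2.00 times as large.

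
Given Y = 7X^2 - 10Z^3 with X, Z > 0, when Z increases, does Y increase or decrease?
Y decreases

Taking the partial derivative:
∂Y/∂Z = -30Z^2

∂Y/∂Z = -30Z^2 < 0 (assuming positive values)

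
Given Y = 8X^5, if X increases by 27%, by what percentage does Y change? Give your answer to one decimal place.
230.4%

For Y = 8X^5:
If X → X(1 + 0.27)
Then Y → Y · (1 + 0.27)^5
     ≈ Y · 3.3038

Percentage change = ((1 + 0.27)^5 − 1) × 100% ≈ 230.4%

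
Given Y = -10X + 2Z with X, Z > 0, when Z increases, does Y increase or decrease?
Y increases

Taking the partial derivative:
∂Y/∂Z = 2

∂Y/∂Z = 2 > 0 (assuming positive values)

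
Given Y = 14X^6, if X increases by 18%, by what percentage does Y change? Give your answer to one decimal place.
170.0%

For Y = 14X^6:
If X → X(1 + 0.18)
Then Y → Y · (1 + 0.18)^6
     ≈ Y · 2.6996

Percentage change = ((1 + 0.18)^6 − 1) × 100% ≈ 170.0%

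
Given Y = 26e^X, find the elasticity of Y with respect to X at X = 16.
Elasticity = 16

Elasticity = (dY/dX) · (X/Y)

dY/dX = 26·e^X
At X = 16: dY/dX = 26·e^16, Y = 26·e^16

Elasticity = (26·e^16) · (16 / (26·e^16)) = 16

Interpretation: for a small percentage change in X, the percentage change in Y is approximately 16.00 times as large.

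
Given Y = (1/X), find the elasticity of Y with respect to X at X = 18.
Elasticity = -1

Elasticity = (dY/dX) · (X/Y)

dY/dX = -1/X²
At X = 18: dY/dX = -1/324, Y = 1/18

Elasticity = (-1/324) · (18 / (1/18)) = -1

Interpretation: for a small percentage change in X, the percentage change in Y is approximately -1.00 times as large.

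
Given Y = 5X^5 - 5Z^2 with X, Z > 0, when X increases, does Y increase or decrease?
Y increases

Taking the partial derivative:
∂Y/∂X = 25X^4

∂Y/∂X = 25X^4 > 0 (assuming positive values)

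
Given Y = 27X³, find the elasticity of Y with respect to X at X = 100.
Elasticity = 3

Elasticity = (dY/dX) · (X/Y)

dY/dX = 81·X²
At X = 100: dY/dX = 810000, Y = 27000000

Elasticity = 810000 · (100 / 27000000) = 3

Interpretation: for a small percentage change in X, the percentage change in Y is approximately 3.00 times as large.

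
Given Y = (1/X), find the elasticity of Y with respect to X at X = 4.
Elasticity = -1

Elasticity = (dY/dX) · (X/Y)

dY/dX = -1/X²
At X = 4: dY/dX = -1/16, Y = 1/4

Elasticity = (-1/16) · (4 / (1/4)) = -1

Interpretation: for a small percentage change in X, the percentage change in Y is approximately -1.00 times as large.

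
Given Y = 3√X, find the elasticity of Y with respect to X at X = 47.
Elasticity = 1/2

Elasticity = (dY/dX) · (X/Y)

dY/dX = 3/(2·√X)
At X = 47: dY/dX = 3·√47/94, Y = 3·√47

Elasticity = (3·√47/94) · (47 / (3·√47)) = 1/2

Interpretation: for a small percentage change in X, the percentage change in Y is approximately 0.50 times as large.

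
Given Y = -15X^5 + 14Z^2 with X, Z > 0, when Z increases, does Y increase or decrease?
Y increases

Taking the partial derivative:
∂Y/∂Z = 28Z

∂Y/∂Z = 28Z > 0 (assuming positive values)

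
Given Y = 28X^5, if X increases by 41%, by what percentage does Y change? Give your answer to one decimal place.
457.3%

For Y = 28X^5:
If X → X(1 + 0.41)
Then Y → Y · (1 + 0.41)^5
     ≈ Y · 5.5731

Percentage change = ((1 + 0.41)^5 − 1) × 100% ≈ 457.3%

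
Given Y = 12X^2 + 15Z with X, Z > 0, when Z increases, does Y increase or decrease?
Y increases

Taking the partial derivative:
∂Y/∂Z = 15

∂Y/∂Z = 15 > 0 (assuming positive values)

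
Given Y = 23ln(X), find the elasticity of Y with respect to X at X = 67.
Elasticity = 1/ln(67) ≈ 0.2378

Elasticity = (dY/dX) · (X/Y)

dY/dX = 23/X
At X = 67: dY/dX = 23/67, Y = 23·ln(67)

Elasticity = (23/67) · (67 / (23·ln(67))) = 1/ln(67) ≈ 0.2378

Interpretation: for a small percentage change in X, the percentage change in Y is approximately 0.24 times as large.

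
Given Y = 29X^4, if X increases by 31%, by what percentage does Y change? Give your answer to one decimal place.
194.5%

For Y = 29X^4:
If X → X(1 + 0.31)
Then Y → Y · (1 + 0.31)^4
     ≈ Y · 2.9450

Percentage change = ((1 + 0.31)^4 − 1) × 100% ≈ 194.5%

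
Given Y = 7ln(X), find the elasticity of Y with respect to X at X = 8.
Elasticity = 1/ln(8) ≈ 0.4809

Elasticity = (dY/dX) · (X/Y)

dY/dX = 7/X
At X = 8: dY/dX = 7/8, Y = 7·ln(8)

Elasticity = (7/8) · (8 / (7·ln(8))) = 1/ln(8) ≈ 0.4809

Interpretation: for a small percentage change in X, the percentage change in Y is approximately 0.48 times as large.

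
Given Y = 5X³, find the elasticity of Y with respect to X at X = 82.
Elasticity = 3

Elasticity = (dY/dX) · (X/Y)

dY/dX = 15·X²
At X = 82: dY/dX = 100860, Y = 2756840

Elasticity = 100860 · (82 / 2756840) = 3

Interpretation: for a small percentage change in X, the percentage change in Y is approximately 3.00 times as large.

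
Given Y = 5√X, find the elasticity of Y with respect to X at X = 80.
Elasticity = 1/2

Elasticity = (dY/dX) · (X/Y)

dY/dX = 5/(2·√X)
At X = 80: dY/dX = √5/8, Y = 20·√5

Elasticity = (√5/8) · (80 / (20·√5)) = 1/2

Interpretation: for a small percentage change in X, the percentage change in Y is approximately 0.50 times as large.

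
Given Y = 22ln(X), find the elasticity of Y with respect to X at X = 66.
Elasticity = 1/ln(66) ≈ 0.2387

Elasticity = (dY/dX) · (X/Y)

dY/dX = 22/X
At X = 66: dY/dX = 1/3, Y = 22·ln(66)

Elasticity = (1/3) · (66 / (22·ln(66))) = 1/ln(66) ≈ 0.2387

Interpretation: for a small percentage change in X, the percentage change in Y is approximately 0.24 times as large.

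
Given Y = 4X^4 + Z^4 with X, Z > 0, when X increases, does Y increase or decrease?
Y increases

Taking the partial derivative:
∂Y/∂X = 16X^3

∂Y/∂X = 16X^3 > 0 (assuming positive values)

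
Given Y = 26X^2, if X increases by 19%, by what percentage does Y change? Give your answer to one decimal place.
41.6%

For Y = 26X^2:
If X → X(1 + 0.19)
Then Y → Y · (1 + 0.19)^2
     = Y · 1.4161

Percentage change = ((1 + 0.19)^2 − 1) × 100% ≈ 41.6%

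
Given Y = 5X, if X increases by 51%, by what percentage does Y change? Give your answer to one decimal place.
51.0%

For Y = 5X:
If X → X(1 + 0.51)
Then Y → Y · (1 + 0.51)^1
     = Y · 1.5100

Percentage change = ((1 + 0.51)^1 − 1) × 100% = 51.0%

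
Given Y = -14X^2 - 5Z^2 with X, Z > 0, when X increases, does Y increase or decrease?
Y decreases

Taking the partial derivative:
∂Y/∂X = -28X

∂Y/∂X = -28X < 0 (assuming positive values)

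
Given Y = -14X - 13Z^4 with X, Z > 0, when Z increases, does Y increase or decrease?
Y decreases

Taking the partial derivative:
∂Y/∂Z = -52Z^3

∂Y/∂Z = -52Z^3 < 0 (assuming positive values)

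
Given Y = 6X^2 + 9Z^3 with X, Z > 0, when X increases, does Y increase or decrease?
Y increases

Taking the partial derivative:
∂Y/∂X = 12X

∂Y/∂X = 12X > 0 (assuming positive values)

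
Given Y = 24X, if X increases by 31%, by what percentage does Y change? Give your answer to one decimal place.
31.0%

For Y = 24X:
If X → X(1 + 0.31)
Then Y → Y · (1 + 0.31)^1
     = Y · 1.3100

Percentage change = ((1 + 0.31)^1 − 1) × 100% = 31.0%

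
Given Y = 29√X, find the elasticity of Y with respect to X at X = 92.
Elasticity = 1/2

Elasticity = (dY/dX) · (X/Y)

dY/dX = 29/(2·√X)
At X = 92: dY/dX = 29·√23/92, Y = 58·√23

Elasticity = (29·√23/92) · (92 / (58·√23)) = 1/2

Interpretation: for a small percentage change in X, the percentage change in Y is approximately 0.50 times as large.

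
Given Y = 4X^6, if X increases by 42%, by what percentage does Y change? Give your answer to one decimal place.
719.8%

For Y = 4X^6:
If X → X(1 + 0.42)
Then Y → Y · (1 + 0.42)^6
     ≈ Y · 8.1984

Percentage change = ((1 + 0.42)^6 − 1) × 100% ≈ 719.8%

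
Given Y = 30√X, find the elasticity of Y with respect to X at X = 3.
Elasticity = 1/2

Elasticity = (dY/dX) · (X/Y)

dY/dX = 15/√X
At X = 3: dY/dX = 5·√3, Y = 30·√3

Elasticity = (5·√3) · (3 / (30·√3)) = 1/2

Interpretation: for a small percentage change in X, the percentage change in Y is approximately 0.50 times as large.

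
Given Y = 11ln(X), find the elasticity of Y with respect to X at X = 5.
Elasticity = 1/ln(5) ≈ 0.6213

Elasticity = (dY/dX) · (X/Y)

dY/dX = 11/X
At X = 5: dY/dX = 11/5, Y = 11·ln(5)

Elasticity = (11/5) · (5 / (11·ln(5))) = 1/ln(5) ≈ 0.6213

Interpretation: for a small percentage change in X, the percentage change in Y is approximately 0.62 times as large.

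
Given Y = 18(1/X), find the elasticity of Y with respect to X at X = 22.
Elasticity = -1

Elasticity = (dY/dX) · (X/Y)

dY/dX = -18/X²
At X = 22: dY/dX = -9/242, Y = 9/11

Elasticity = (-9/242) · (22 / (9/11)) = -1

Interpretation: for a small percentage change in X, the percentage change in Y is approximately -1.00 times as large.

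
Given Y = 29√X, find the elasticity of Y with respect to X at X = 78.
Elasticity = 1/2

Elasticity = (dY/dX) · (X/Y)

dY/dX = 29/(2·√X)
At X = 78: dY/dX = 29·√78/156, Y = 29·√78

Elasticity = (29·√78/156) · (78 / (29·√78)) = 1/2

Interpretation: for a small percentage change in X, the percentage change in Y is approximately 0.50 times as large.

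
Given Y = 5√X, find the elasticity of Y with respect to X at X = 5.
Elasticity = 1/2

Elasticity = (dY/dX) · (X/Y)

dY/dX = 5/(2·√X)
At X = 5: dY/dX = √5/2, Y = 5·√5

Elasticity = (√5/2) · (5 / (5·√5)) = 1/2

Interpretation: for a small percentage change in X, the percentage change in Y is approximately 0.50 times as large.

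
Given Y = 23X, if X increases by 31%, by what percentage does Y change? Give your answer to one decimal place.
31.0%

For Y = 23X:
If X → X(1 + 0.31)
Then Y → Y · (1 + 0.31)^1
     = Y · 1.3100

Percentage change = ((1 + 0.31)^1 − 1) × 100% = 31.0%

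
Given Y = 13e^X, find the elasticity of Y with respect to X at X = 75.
Elasticity = 75

Elasticity = (dY/dX) · (X/Y)

dY/dX = 13·e^X
At X = 75: dY/dX = 13·e^75, Y = 13·e^75

Elasticity = (13·e^75) · (75 / (13·e^75)) = 75

Interpretation: for a small percentage change in X, the percentage change in Y is approximately 75.00 times as large.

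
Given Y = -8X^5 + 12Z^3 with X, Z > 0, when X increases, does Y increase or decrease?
Y decreases

Taking the partial derivative:
∂Y/∂X = -40X^4

∂Y/∂X = -40X^4 < 0 (assuming positive values)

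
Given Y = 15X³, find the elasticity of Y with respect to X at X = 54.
Elasticity = 3

Elasticity = (dY/dX) · (X/Y)

dY/dX = 45·X²
At X = 54: dY/dX = 131220, Y = 2361960

Elasticity = 131220 · (54 / 2361960) = 3

Interpretation: for a small percentage change in X, the percentage change in Y is approximately 3.00 times as large.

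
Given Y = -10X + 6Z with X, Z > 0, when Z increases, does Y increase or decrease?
Y increases

Taking the partial derivative:
∂Y/∂Z = 6

∂Y/∂Z = 6 > 0 (assuming positive values)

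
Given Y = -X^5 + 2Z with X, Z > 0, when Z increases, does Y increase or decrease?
Y increases

Taking the partial derivative:
∂Y/∂Z = 2

∂Y/∂Z = 2 > 0 (assuming positive values)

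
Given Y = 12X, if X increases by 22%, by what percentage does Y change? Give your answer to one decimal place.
22.0%

For Y = 12X:
If X → X(1 + 0.22)
Then Y → Y · (1 + 0.22)^1
     = Y · 1.2200

Percentage change = ((1 + 0.22)^1 − 1) × 100% = 22.0%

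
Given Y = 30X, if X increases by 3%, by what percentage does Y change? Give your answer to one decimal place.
3.0%

For Y = 30X:
If X → X(1 + 0.03)
Then Y → Y · (1 + 0.03)^1
     = Y · 1.0300

Percentage change = ((1 + 0.03)^1 − 1) × 100% = 3.0%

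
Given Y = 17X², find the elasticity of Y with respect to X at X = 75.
Elasticity = 2

Elasticity = (dY/dX) · (X/Y)

dY/dX = 34·X
At X = 75: dY/dX = 2550, Y = 95625

Elasticity = 2550 · (75 / 95625) = 2

Interpretation: for a small percentage change in X, the percentage change in Y is approximately 2.00 times as large.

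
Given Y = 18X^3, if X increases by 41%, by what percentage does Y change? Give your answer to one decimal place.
180.3%

For Y = 18X^3:
If X → X(1 + 0.41)
Then Y → Y · (1 + 0.41)^3
     ≈ Y · 2.8032

Percentage change = ((1 + 0.41)^3 − 1) × 100% ≈ 180.3%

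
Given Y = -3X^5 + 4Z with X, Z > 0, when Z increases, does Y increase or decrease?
Y increases

Taking the partial derivative:
∂Y/∂Z = 4

∂Y/∂Z = 4 > 0 (assuming positive values)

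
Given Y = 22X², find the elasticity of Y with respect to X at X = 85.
Elasticity = 2

Elasticity = (dY/dX) · (X/Y)

dY/dX = 44·X
At X = 85: dY/dX = 3740, Y = 158950

Elasticity = 3740 · (85 / 158950) = 2

Interpretation: for a small percentage change in X, the percentage change in Y is approximately 2.00 times as large.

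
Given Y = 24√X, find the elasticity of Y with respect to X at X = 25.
Elasticity = 1/2

Elasticity = (dY/dX) · (X/Y)

dY/dX = 12/√X
At X = 25: dY/dX = 12/5, Y = 120

Elasticity = (12/5) · (25 / 120) = 1/2

Interpretation: for a small percentage change in X, the percentage change in Y is approximately 0.50 times as large.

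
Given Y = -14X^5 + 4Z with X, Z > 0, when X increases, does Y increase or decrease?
Y decreases

Taking the partial derivative:
∂Y/∂X = -70X^4

∂Y/∂X = -70X^4 < 0 (assuming positive values)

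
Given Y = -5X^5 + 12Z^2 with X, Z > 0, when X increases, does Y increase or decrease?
Y decreases

Taking the partial derivative:
∂Y/∂X = -25X^4

∂Y/∂X = -25X^4 < 0 (assuming positive values)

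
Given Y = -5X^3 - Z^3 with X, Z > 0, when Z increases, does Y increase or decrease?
Y decreases

Taking the partial derivative:
∂Y/∂Z = -3Z^2

∂Y/∂Z = -3Z^2 < 0 (assuming positive values)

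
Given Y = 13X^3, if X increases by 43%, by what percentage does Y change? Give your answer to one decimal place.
192.4%

For Y = 13X^3:
If X → X(1 + 0.43)
Then Y → Y · (1 + 0.43)^3
     ≈ Y · 2.9242

Percentage change = ((1 + 0.43)^3 − 1) × 100% ≈ 192.4%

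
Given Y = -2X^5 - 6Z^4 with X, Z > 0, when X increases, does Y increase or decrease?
Y decreases

Taking the partial derivative:
∂Y/∂X = -10X^4

∂Y/∂X = -10X^4 < 0 (assuming positive values)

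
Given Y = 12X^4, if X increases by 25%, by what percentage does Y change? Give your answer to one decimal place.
144.1%

For Y = 12X^4:
If X → X(1 + 0.25)
Then Y → Y · (1 + 0.25)^4
     ≈ Y · 2.4414

Percentage change = ((1 + 0.25)^4 − 1) × 100% ≈ 144.1%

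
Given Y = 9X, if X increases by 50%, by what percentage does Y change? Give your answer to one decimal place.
50.0%

For Y = 9X:
If X → X(1 + 0.5)
Then Y → Y · (1 + 0.5)^1
     = Y · 1.5000

Percentage change = ((1 + 0.5)^1 − 1) × 100% = 50.0%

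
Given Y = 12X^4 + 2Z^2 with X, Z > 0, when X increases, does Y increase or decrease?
Y increases

Taking the partial derivative:
∂Y/∂X = 48X^3

∂Y/∂X = 48X^3 > 0 (assuming positive values)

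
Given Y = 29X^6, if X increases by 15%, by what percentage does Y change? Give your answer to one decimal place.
131.3%

For Y = 29X^6:
If X → X(1 + 0.15)
Then Y → Y · (1 + 0.15)^6
     ≈ Y · 2.3131

Percentage change = ((1 + 0.15)^6 − 1) × 100% ≈ 131.3%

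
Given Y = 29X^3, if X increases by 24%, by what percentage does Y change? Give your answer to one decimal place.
90.7%

For Y = 29X^3:
If X → X(1 + 0.24)
Then Y → Y · (1 + 0.24)^3
     ≈ Y · 1.9066

Percentage change = ((1 + 0.24)^3 − 1) × 100% ≈ 90.7%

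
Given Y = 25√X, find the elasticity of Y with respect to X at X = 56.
Elasticity = 1/2

Elasticity = (dY/dX) · (X/Y)

dY/dX = 25/(2·√X)
At X = 56: dY/dX = 25·√14/56, Y = 50·√14

Elasticity = (25·√14/56) · (56 / (50·√14)) = 1/2

Interpretation: for a small percentage change in X, the percentage change in Y is approximately 0.50 times as large.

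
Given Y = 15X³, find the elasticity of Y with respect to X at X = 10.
Elasticity = 3

Elasticity = (dY/dX) · (X/Y)

dY/dX = 45·X²
At X = 10: dY/dX = 4500, Y = 15000

Elasticity = 4500 · (10 / 15000) = 3

Interpretation: for a small percentage change in X, the percentage change in Y is approximately 3.00 times as large.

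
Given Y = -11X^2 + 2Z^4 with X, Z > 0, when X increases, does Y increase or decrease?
Y decreases

Taking the partial derivative:
∂Y/∂X = -22X

∂Y/∂X = -22X < 0 (assuming positive values)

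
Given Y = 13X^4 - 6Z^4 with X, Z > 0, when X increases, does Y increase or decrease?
Y increases

Taking the partial derivative:
∂Y/∂X = 52X^3

∂Y/∂X = 52X^3 > 0 (assuming positive values)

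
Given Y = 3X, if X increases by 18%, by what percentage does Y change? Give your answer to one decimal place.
18.0%

For Y = 3X:
If X → X(1 + 0.18)
Then Y → Y · (1 + 0.18)^1
     = Y · 1.1800

Percentage change = ((1 + 0.18)^1 − 1) × 100% = 18.0%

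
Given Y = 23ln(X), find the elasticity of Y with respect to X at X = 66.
Elasticity = 1/ln(66) ≈ 0.2387

Elasticity = (dY/dX) · (X/Y)

dY/dX = 23/X
At X = 66: dY/dX = 23/66, Y = 23·ln(66)

Elasticity = (23/66) · (66 / (23·ln(66))) = 1/ln(66) ≈ 0.2387

Interpretation: for a small percentage change in X, the percentage change in Y is approximately 0.24 times as large.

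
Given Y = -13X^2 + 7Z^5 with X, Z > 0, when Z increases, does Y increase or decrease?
Y increases

Taking the partial derivative:
∂Y/∂Z = 35Z^4

∂Y/∂Z = 35Z^4 > 0 (assuming positive values)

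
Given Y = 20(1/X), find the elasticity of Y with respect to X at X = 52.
Elasticity = -1

Elasticity = (dY/dX) · (X/Y)

dY/dX = -20/X²
At X = 52: dY/dX = -5/676, Y = 5/13

Elasticity = (-5/676) · (52 / (5/13)) = -1

Interpretation: for a small percentage change in X, the percentage change in Y is approximately -1.00 times as large.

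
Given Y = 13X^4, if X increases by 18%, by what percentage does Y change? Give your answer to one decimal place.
93.9%

For Y = 13X^4:
If X → X(1 + 0.18)
Then Y → Y · (1 + 0.18)^4
     ≈ Y · 1.9388

Percentage change = ((1 + 0.18)^4 − 1) × 100% ≈ 93.9%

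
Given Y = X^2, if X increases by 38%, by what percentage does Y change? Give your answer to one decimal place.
90.4%

For Y = X^2:
If X → X(1 + 0.38)
Then Y → Y · (1 + 0.38)^2
     = Y · 1.9044

Percentage change = ((1 + 0.38)^2 − 1) × 100% ≈ 90.4%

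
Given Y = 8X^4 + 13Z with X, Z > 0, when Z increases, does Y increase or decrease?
Y increases

Taking the partial derivative:
∂Y/∂Z = 13

∂Y/∂Z = 13 > 0 (assuming positive values)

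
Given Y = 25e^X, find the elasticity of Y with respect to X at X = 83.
Elasticity = 83

Elasticity = (dY/dX) · (X/Y)

dY/dX = 25·e^X
At X = 83: dY/dX = 25·e^83, Y = 25·e^83

Elasticity = (25·e^83) · (83 / (25·e^83)) = 83

Interpretation: for a small percentage change in X, the percentage change in Y is approximately 83.00 times as large.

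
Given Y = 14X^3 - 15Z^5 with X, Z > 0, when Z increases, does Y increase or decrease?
Y decreases

Taking the partial derivative:
∂Y/∂Z = -75Z^4

∂Y/∂Z = -75Z^4 < 0 (assuming positive values)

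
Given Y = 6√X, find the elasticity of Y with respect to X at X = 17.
Elasticity = 1/2

Elasticity = (dY/dX) · (X/Y)

dY/dX = 3/√X
At X = 17: dY/dX = 3·√17/17, Y = 6·√17

Elasticity = (3·√17/17) · (17 / (6·√17)) = 1/2

Interpretation: for a small percentage change in X, the percentage change in Y is approximately 0.50 times as large.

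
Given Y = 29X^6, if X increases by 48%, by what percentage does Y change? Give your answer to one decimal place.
950.9%

For Y = 29X^6:
If X → X(1 + 0.48)
Then Y → Y · (1 + 0.48)^6
     ≈ Y · 10.5092

Percentage change = ((1 + 0.48)^6 − 1) × 100% ≈ 950.9%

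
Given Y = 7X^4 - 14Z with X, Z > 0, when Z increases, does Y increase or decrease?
Y decreases

Taking the partial derivative:
∂Y/∂Z = -14

∂Y/∂Z = -14 < 0 (assuming positive values)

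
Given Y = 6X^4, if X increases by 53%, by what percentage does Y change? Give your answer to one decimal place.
448.0%

For Y = 6X^4:
If X → X(1 + 0.53)
Then Y → Y · (1 + 0.53)^4
     ≈ Y · 5.4798

Percentage change = ((1 + 0.53)^4 − 1) × 100% ≈ 448.0%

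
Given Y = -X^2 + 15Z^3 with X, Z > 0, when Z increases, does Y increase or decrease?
Y increases

Taking the partial derivative:
∂Y/∂Z = 45Z^2

∂Y/∂Z = 45Z^2 > 0 (assuming positive values)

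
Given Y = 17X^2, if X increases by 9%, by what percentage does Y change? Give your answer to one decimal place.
18.8%

For Y = 17X^2:
If X → X(1 + 0.09)
Then Y → Y · (1 + 0.09)^2
     = Y · 1.1881

Percentage change = ((1 + 0.09)^2 − 1) × 100% ≈ 18.8%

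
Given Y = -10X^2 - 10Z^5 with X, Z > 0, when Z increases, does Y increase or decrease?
Y decreases

Taking the partial derivative:
∂Y/∂Z = -50Z^4

∂Y/∂Z = -50Z^4 < 0 (assuming positive values)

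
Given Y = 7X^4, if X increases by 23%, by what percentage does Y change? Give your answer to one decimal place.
128.9%

For Y = 7X^4:
If X → X(1 + 0.23)
Then Y → Y · (1 + 0.23)^4
     ≈ Y · 2.2889

Percentage change = ((1 + 0.23)^4 − 1) × 100% ≈ 128.9%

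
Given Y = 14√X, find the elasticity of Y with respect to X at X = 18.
Elasticity = 1/2

Elasticity = (dY/dX) · (X/Y)

dY/dX = 7/√X
At X = 18: dY/dX = 7·√2/6, Y = 42·√2

Elasticity = (7·√2/6) · (18 / (42·√2)) = 1/2

Interpretation: for a small percentage change in X, the percentage change in Y is approximately 0.50 times as large.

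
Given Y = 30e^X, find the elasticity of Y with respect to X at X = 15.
Elasticity = 15

Elasticity = (dY/dX) · (X/Y)

dY/dX = 30·e^X
At X = 15: dY/dX = 30·e^15, Y = 30·e^15

Elasticity = (30·e^15) · (15 / (30·e^15)) = 15

Interpretation: for a small percentage change in X, the percentage change in Y is approximately 15.00 times as large.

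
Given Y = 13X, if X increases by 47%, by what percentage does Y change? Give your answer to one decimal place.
47.0%

For Y = 13X:
If X → X(1 + 0.47)
Then Y → Y · (1 + 0.47)^1
     = Y · 1.4700

Percentage change = ((1 + 0.47)^1 − 1) × 100% = 47.0%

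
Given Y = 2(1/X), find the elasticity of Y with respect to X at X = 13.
Elasticity = -1

Elasticity = (dY/dX) · (X/Y)

dY/dX = -2/X²
At X = 13: dY/dX = -2/169, Y = 2/13

Elasticity = (-2/169) · (13 / (2/13)) = -1

Interpretation: for a small percentage change in X, the percentage change in Y is approximately -1.00 times as large.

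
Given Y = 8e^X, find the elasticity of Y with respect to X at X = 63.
Elasticity = 63

Elasticity = (dY/dX) · (X/Y)

dY/dX = 8·e^X
At X = 63: dY/dX = 8·e^63, Y = 8·e^63

Elasticity = (8·e^63) · (63 / (8·e^63)) = 63

Interpretation: for a small percentage change in X, the percentage change in Y is approximately 63.00 times as large.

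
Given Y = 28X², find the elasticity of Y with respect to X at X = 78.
Elasticity = 2

Elasticity = (dY/dX) · (X/Y)

dY/dX = 56·X
At X = 78: dY/dX = 4368, Y = 170352

Elasticity = 4368 · (78 / 170352) = 2

Interpretation: for a small percentage change in X, the percentage change in Y is approximately 2.00 times as large.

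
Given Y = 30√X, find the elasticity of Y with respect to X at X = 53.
Elasticity = 1/2

Elasticity = (dY/dX) · (X/Y)

dY/dX = 15/√X
At X = 53: dY/dX = 15·√53/53, Y = 30·√53

Elasticity = (15·√53/53) · (53 / (30·√53)) = 1/2

Interpretation: for a small percentage change in X, the percentage change in Y is approximately 0.50 times as large.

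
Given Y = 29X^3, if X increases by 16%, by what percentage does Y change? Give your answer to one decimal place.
56.1%

For Y = 29X^3:
If X → X(1 + 0.16)
Then Y → Y · (1 + 0.16)^3
     ≈ Y · 1.5609

Percentage change = ((1 + 0.16)^3 − 1) × 100% ≈ 56.1%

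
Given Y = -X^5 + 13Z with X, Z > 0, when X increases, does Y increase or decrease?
Y decreases

Taking the partial derivative:
∂Y/∂X = -5X^4

∂Y/∂X = -5X^4 < 0 (assuming positive values)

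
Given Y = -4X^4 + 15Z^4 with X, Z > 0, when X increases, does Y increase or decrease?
Y decreases

Taking the partial derivative:
∂Y/∂X = -16X^3

∂Y/∂X = -16X^3 < 0 (assuming positive values)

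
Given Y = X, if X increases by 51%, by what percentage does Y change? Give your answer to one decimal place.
51.0%

For Y = X:
If X → X(1 + 0.51)
Then Y → Y · (1 + 0.51)^1
     = Y · 1.5100

Percentage change = ((1 + 0.51)^1 − 1) × 100% = 51.0%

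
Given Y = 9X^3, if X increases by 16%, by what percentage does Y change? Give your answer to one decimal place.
56.1%

For Y = 9X^3:
If X → X(1 + 0.16)
Then Y → Y · (1 + 0.16)^3
     ≈ Y · 1.5609

Percentage change = ((1 + 0.16)^3 − 1) × 100% ≈ 56.1%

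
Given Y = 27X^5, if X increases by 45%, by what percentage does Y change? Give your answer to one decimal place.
541.0%

For Y = 27X^5:
If X → X(1 + 0.45)
Then Y → Y · (1 + 0.45)^5
     ≈ Y · 6.4097

Percentage change = ((1 + 0.45)^5 − 1) × 100% ≈ 541.0%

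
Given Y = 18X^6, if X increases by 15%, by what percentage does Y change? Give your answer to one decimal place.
131.3%

For Y = 18X^6:
If X → X(1 + 0.15)
Then Y → Y · (1 + 0.15)^6
     ≈ Y · 2.3131

Percentage change = ((1 + 0.15)^6 − 1) × 100% ≈ 131.3%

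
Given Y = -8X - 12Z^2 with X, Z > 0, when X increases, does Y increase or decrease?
Y decreases

Taking the partial derivative:
∂Y/∂X = -8

∂Y/∂X = -8 < 0 (assuming positive values)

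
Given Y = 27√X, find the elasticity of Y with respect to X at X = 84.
Elasticity = 1/2

Elasticity = (dY/dX) · (X/Y)

dY/dX = 27/(2·√X)
At X = 84: dY/dX = 9·√21/28, Y = 54·√21

Elasticity = (9·√21/28) · (84 / (54·√21)) = 1/2

Interpretation: for a small percentage change in X, the percentage change in Y is approximately 0.50 times as large.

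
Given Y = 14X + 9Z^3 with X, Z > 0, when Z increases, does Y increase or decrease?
Y increases

Taking the partial derivative:
∂Y/∂Z = 27Z^2

∂Y/∂Z = 27Z^2 > 0 (assuming positive values)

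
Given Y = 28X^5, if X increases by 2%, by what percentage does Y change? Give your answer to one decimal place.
10.4%

For Y = 28X^5:
If X → X(1 + 0.02)
Then Y → Y · (1 + 0.02)^5
     ≈ Y · 1.1041

Percentage change = ((1 + 0.02)^5 − 1) × 100% ≈ 10.4%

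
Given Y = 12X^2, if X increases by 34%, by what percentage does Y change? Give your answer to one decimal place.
79.6%

For Y = 12X^2:
If X → X(1 + 0.34)
Then Y → Y · (1 + 0.34)^2
     = Y · 1.7956

Percentage change = ((1 + 0.34)^2 − 1) × 100% ≈ 79.6%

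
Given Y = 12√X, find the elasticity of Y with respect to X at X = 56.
Elasticity = 1/2

Elasticity = (dY/dX) · (X/Y)

dY/dX = 6/√X
At X = 56: dY/dX = 3·√14/14, Y = 24·√14

Elasticity = (3·√14/14) · (56 / (24·√14)) = 1/2

Interpretation: for a small percentage change in X, the percentage change in Y is approximately 0.50 times as large.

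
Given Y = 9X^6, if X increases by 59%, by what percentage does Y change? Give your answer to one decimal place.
1515.8%

For Y = 9X^6:
If X → X(1 + 0.59)
Then Y → Y · (1 + 0.59)^6
     ≈ Y · 16.1578

Percentage change = ((1 + 0.59)^6 − 1) × 100% ≈ 1515.8%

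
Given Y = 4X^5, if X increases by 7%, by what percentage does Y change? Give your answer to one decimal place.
40.3%

For Y = 4X^5:
If X → X(1 + 0.07)
Then Y → Y · (1 + 0.07)^5
     ≈ Y · 1.4026

Percentage change = ((1 + 0.07)^5 − 1) × 100% ≈ 40.3%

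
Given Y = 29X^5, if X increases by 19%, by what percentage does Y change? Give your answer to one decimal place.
138.6%

For Y = 29X^5:
If X → X(1 + 0.19)
Then Y → Y · (1 + 0.19)^5
     ≈ Y · 2.3864

Percentage change = ((1 + 0.19)^5 − 1) × 100% ≈ 138.6%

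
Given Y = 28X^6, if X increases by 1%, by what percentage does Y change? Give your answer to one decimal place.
6.2%

For Y = 28X^6:
If X → X(1 + 0.01)
Then Y → Y · (1 + 0.01)^6
     ≈ Y · 1.0615

Percentage change = ((1 + 0.01)^6 − 1) × 100% ≈ 6.2%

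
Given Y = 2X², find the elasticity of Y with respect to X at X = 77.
Elasticity = 2

Elasticity = (dY/dX) · (X/Y)

dY/dX = 4·X
At X = 77: dY/dX = 308, Y = 11858

Elasticity = 308 · (77 / 11858) = 2

Interpretation: for a small percentage change in X, the percentage change in Y is approximately 2.00 times as large.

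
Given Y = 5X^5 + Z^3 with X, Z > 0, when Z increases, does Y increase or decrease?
Y increases

Taking the partial derivative:
∂Y/∂Z = 3Z^2

∂Y/∂Z = 3Z^2 > 0 (assuming positive values)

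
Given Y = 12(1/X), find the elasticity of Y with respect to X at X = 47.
Elasticity = -1

Elasticity = (dY/dX) · (X/Y)

dY/dX = -12/X²
At X = 47: dY/dX = -12/2209, Y = 12/47

Elasticity = (-12/2209) · (47 / (12/47)) = -1

Interpretation: for a small percentage change in X, the percentage change in Y is approximately -1.00 times as large.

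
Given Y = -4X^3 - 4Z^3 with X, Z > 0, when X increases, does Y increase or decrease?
Y decreases

Taking the partial derivative:
∂Y/∂X = -12X^2

∂Y/∂X = -12X^2 < 0 (assuming positive values)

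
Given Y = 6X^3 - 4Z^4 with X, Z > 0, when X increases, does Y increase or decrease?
Y increases

Taking the partial derivative:
∂Y/∂X = 18X^2

∂Y/∂X = 18X^2 > 0 (assuming positive values)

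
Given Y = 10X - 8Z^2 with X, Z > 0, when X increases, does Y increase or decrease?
Y increases

Taking the partial derivative:
∂Y/∂X = 10

∂Y/∂X = 10 > 0 (assuming positive values)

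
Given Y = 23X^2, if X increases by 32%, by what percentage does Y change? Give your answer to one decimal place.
74.2%

For Y = 23X^2:
If X → X(1 + 0.32)
Then Y → Y · (1 + 0.32)^2
     = Y · 1.7424

Percentage change = ((1 + 0.32)^2 − 1) × 100% ≈ 74.2%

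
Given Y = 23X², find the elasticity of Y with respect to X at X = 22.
Elasticity = 2

Elasticity = (dY/dX) · (X/Y)

dY/dX = 46·X
At X = 22: dY/dX = 1012, Y = 11132

Elasticity = 1012 · (22 / 11132) = 2

Interpretation: for a small percentage change in X, the percentage change in Y is approximately 2.00 times as large.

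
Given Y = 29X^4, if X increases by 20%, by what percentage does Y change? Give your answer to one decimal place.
107.4%

For Y = 29X^4:
If X → X(1 + 0.2)
Then Y → Y · (1 + 0.2)^4
     = Y · 2.0736

Percentage change = ((1 + 0.2)^4 − 1) × 100% ≈ 107.4%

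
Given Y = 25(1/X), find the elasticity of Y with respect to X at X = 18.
Elasticity = -1

Elasticity = (dY/dX) · (X/Y)

dY/dX = -25/X²
At X = 18: dY/dX = -25/324, Y = 25/18

Elasticity = (-25/324) · (18 / (25/18)) = -1

Interpretation: for a small percentage change in X, the percentage change in Y is approximately -1.00 times as large.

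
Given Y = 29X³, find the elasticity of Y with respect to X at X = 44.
Elasticity = 3

Elasticity = (dY/dX) · (X/Y)

dY/dX = 87·X²
At X = 44: dY/dX = 168432, Y = 2470336

Elasticity = 168432 · (44 / 2470336) = 3

Interpretation: for a small percentage change in X, the percentage change in Y is approximately 3.00 times as large.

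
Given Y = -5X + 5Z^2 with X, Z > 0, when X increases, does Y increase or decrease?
Y decreases

Taking the partial derivative:
∂Y/∂X = -5

∂Y/∂X = -5 < 0 (assuming positive values)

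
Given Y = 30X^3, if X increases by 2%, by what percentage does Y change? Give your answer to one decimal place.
6.1%

For Y = 30X^3:
If X → X(1 + 0.02)
Then Y → Y · (1 + 0.02)^3
     ≈ Y · 1.0612

Percentage change = ((1 + 0.02)^3 − 1) × 100% ≈ 6.1%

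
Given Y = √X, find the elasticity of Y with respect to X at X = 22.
Elasticity = 1/2

Elasticity = (dY/dX) · (X/Y)

dY/dX = 1/(2·√X)
At X = 22: dY/dX = √22/44, Y = √22

Elasticity = (√22/44) · (22 / (√22)) = 1/2

Interpretation: for a small percentage change in X, the percentage change in Y is approximately 0.50 times as large.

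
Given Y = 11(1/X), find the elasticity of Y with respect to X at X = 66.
Elasticity = -1

Elasticity = (dY/dX) · (X/Y)

dY/dX = -11/X²
At X = 66: dY/dX = -1/396, Y = 1/6

Elasticity = (-1/396) · (66 / (1/6)) = -1

Interpretation: for a small percentage change in X, the percentage change in Y is approximately -1.00 times as large.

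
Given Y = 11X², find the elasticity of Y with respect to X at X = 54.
Elasticity = 2

Elasticity = (dY/dX) · (X/Y)

dY/dX = 22·X
At X = 54: dY/dX = 1188, Y = 32076

Elasticity = 1188 · (54 / 32076) = 2

Interpretation: for a small percentage change in X, the percentage change in Y is approximately 2.00 times as large.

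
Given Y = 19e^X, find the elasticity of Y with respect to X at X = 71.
Elasticity = 71

Elasticity = (dY/dX) · (X/Y)

dY/dX = 19·e^X
At X = 71: dY/dX = 19·e^71, Y = 19·e^71

Elasticity = (19·e^71) · (71 / (19·e^71)) = 71

Interpretation: for a small percentage change in X, the percentage change in Y is approximately 71.00 times as large.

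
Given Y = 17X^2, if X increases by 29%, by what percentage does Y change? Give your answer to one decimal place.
66.4%

For Y = 17X^2:
If X → X(1 + 0.29)
Then Y → Y · (1 + 0.29)^2
     = Y · 1.6641

Percentage change = ((1 + 0.29)^2 − 1) × 100% ≈ 66.4%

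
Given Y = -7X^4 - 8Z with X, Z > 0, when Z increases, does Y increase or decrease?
Y decreases

Taking the partial derivative:
∂Y/∂Z = -8

∂Y/∂Z = -8 < 0 (assuming positive values)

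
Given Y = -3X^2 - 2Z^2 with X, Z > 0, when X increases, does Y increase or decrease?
Y decreases

Taking the partial derivative:
∂Y/∂X = -6X

∂Y/∂X = -6X < 0 (assuming positive values)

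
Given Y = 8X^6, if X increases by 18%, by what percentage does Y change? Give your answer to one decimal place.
170.0%

For Y = 8X^6:
If X → X(1 + 0.18)
Then Y → Y · (1 + 0.18)^6
     ≈ Y · 2.6996

Percentage change = ((1 + 0.18)^6 − 1) × 100% ≈ 170.0%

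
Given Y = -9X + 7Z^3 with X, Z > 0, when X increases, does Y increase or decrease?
Y decreases

Taking the partial derivative:
∂Y/∂X = -9

∂Y/∂X = -9 < 0 (assuming positive values)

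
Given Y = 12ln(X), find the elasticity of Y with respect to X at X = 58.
Elasticity = 1/ln(58) ≈ 0.2463

Elasticity = (dY/dX) · (X/Y)

dY/dX = 12/X
At X = 58: dY/dX = 6/29, Y = 12·ln(58)

Elasticity = (6/29) · (58 / (12·ln(58))) = 1/ln(58) ≈ 0.2463

Interpretation: for a small percentage change in X, the percentage change in Y is approximately 0.25 times as large.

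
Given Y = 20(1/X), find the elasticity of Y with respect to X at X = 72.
Elasticity = -1

Elasticity = (dY/dX) · (X/Y)

dY/dX = -20/X²
At X = 72: dY/dX = -5/1296, Y = 5/18

Elasticity = (-5/1296) · (72 / (5/18)) = -1

Interpretation: for a small percentage change in X, the percentage change in Y is approximately -1.00 times as large.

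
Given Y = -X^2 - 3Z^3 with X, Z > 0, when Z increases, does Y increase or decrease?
Y decreases

Taking the partial derivative:
∂Y/∂Z = -9Z^2

∂Y/∂Z = -9Z^2 < 0 (assuming positive values)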